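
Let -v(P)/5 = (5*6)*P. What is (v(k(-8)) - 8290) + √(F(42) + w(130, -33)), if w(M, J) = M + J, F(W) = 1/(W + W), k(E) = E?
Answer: -7090 + √171129/42 ≈ -7080.1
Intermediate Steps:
F(W) = 1/(2*W)
w(M, J) = J + M
v(P) = -150*P (v(P) = -5*5*6*P = -150*P)
(v(k(-8)) - 8290) + √(F(42) + w(130, -33)) = (-150*(-8) - 8290) + √((½)/42 + (-33 + 130)) = (1200 - 8290) + √((½)*(1/42) + 97) = -7090 + √(1/84 + 97) = -7090 + √(8149/84) = -7090 + √171129/42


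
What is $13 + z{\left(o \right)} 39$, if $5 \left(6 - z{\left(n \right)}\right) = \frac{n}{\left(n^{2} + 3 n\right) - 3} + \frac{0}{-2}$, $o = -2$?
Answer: $\frac{6097}{25} \approx 243.88$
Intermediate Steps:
$z{\left(n \right)} = 6 - \frac{n}{5 \left(-3 + n^{2} + 3 n\right)}$ ($z{\left(n \right)} = 6 - \frac{\frac{n}{\left(n^{2} + 3 n\right) - 3} + \frac{0}{-2}}{5} = 6 - \frac{\frac{n}{-3 + n^{2} + 3 n} + 0 \left(- \frac{1}{2}\right)}{5} = 6 - \frac{\frac{n}{-3 + n^{2} + 3 n} + 0}{5} = 6 - \frac{n \frac{1}{-3 + n^{2} + 3 n}}{5} = 6 - \frac{n}{5 \left(-3 + n^{2} + 3 n\right)}$)
$13 + z{\left(o \right)} 39 = 13 + \frac{-90 + 30 \left(-2\right)^{2} + 89 \left(-2\right)}{5 \left(-3 + \left(-2\right)^{2} + 3 \left(-2\right)\right)} 39 = 13 + \frac{-90 + 30 \cdot 4 - 178}{5 \left(-3 + 4 - 6\right)} 39 = 13 + \frac{-90 + 120 - 178}{5 \left(-5\right)} 39 = 13 + \frac{1}{5} \left(- \frac{1}{5}\right) \left(-148\right) 39 = 13 + \frac{148}{25} \cdot 39 = 13 + \frac{5772}{25} = \frac{6097}{25}$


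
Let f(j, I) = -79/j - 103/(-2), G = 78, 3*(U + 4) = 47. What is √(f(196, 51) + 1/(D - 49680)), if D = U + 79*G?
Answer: √170607545005243/1827266 ≈ 7.1482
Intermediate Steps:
U = 35/3 (U = -4 + (⅓)*47 = -4 + 47/3 = 35/3 ≈ 11.667)
f(j, I) = 103/2 - 79/j (f(j, I) = -79/j - 103*(-½) = -79/j + 103/2 = 103/2 - 79/j)
D = 18521/3 (D = 35/3 + 79*78 = 35/3 + 6162 = 18521/3 ≈ 6173.7)
√(f(196, 51) + 1/(D - 49680)) = √((103/2 - 79/196) + 1/(18521/3 - 49680)) = √((103/2 - 79*1/196) + 1/(-130519/3)) = √((103/2 - 79/196) - 3/130519) = √(10015/196 - 3/130519) = √(1307147197/25581724) = √170607545005243/1827266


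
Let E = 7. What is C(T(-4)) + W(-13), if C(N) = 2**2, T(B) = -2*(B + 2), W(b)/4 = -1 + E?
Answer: 28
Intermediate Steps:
W(b) = 24 (W(b) = 4*(-1 + 7) = 4*6 = 24)
T(B) = -4 - 2*B (T(B) = -2*(2 + B) = -4 - 2*B)
C(N) = 4
C(T(-4)) + W(-13) = 4 + 24 = 28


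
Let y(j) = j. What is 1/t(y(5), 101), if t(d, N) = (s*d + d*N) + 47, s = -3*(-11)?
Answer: 1/717 ≈ 0.0013947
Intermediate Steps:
s = 33
t(d, N) = 47 + 33*d + N*d (t(d, N) = (33*d + d*N) + 47 = (33*d + N*d) + 47 = 47 + 33*d + N*d)
1/t(y(5), 101) = 1/(47 + 33*5 + 101*5) = 1/(47 + 165 + 505) = 1/717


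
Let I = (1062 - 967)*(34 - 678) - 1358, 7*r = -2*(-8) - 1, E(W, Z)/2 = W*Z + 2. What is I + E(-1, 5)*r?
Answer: -437856/7 ≈ -62551.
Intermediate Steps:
E(W, Z) = 4 + 2*W*Z (E(W, Z) = 2*(W*Z + 2) = 2*(2 + W*Z) = 4 + 2*W*Z)
r = 15/7 (r = (-2*(-8) - 1)/7 = (16 - 1)/7 = (1/7)*15 = 15/7 ≈ 2.1429)
I = -62538 (I = 95*(-644) - 1358 = -61180 - 1358 = -62538)
I + E(-1, 5)*r = -62538 + (4 + 2*(-1)*5)*(15/7) = -62538 + (4 - 10)*(15/7) = -62538 - 6*15/7 = -62538 - 90/7 = -437856/7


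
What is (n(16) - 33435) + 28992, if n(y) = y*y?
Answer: -4187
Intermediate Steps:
n(y) = y**2
(n(16) - 33435) + 28992 = (16**2 - 33435) + 28992 = (256 - 33435) + 28992 = -33179 + 28992 = -4187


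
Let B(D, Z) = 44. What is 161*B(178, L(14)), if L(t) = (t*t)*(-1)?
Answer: 7084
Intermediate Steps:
L(t) = -t² (L(t) = t²*(-1) = -t²)
161*B(178, L(14)) = 161*44 = 7084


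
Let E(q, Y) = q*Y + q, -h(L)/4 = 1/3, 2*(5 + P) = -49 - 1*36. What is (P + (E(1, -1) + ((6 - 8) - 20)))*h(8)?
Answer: 278/3 ≈ 92.667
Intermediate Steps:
P = -95/2 (P = -5 + (-49 - 1*36)/2 = -5 + (-49 - 36)/2 = -5 + (½)*(-85) = -5 - 85/2 = -95/2 ≈ -47.500)
h(L) = -4/3
E(q, Y) = q + Y*q (E(q, Y) = Y*q + q = q + Y*q)
(P + (E(1, -1) + ((6 - 8) - 20)))*h(8) = (-95/2 + (1*(1 - 1) + ((6 - 8) - 20)))*(-4/3) = (-95/2 + (1*0 + (-2 - 20)))*(-4/3) = (-95/2 + (0 - 22))*(-4/3) = (-95/2 - 22)*(-4/3) = -139/2*(-4/3) = 278/3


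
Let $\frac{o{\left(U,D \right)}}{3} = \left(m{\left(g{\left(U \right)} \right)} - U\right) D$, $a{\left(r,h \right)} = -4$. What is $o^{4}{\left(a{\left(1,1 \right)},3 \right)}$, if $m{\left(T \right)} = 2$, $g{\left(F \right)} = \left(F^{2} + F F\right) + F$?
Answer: $8503056$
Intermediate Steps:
$g{\left(F \right)} = F + 2 F^{2}$ ($g{\left(F \right)} = \left(F^{2} + F^{2}\right) + F = 2 F^{2} + F = F + 2 F^{2}$)
$o{\left(U,D \right)} = 3 D \left(2 - U\right)$ ($o{\left(U,D \right)} = 3 \left(2 - U\right) D = 3 D \left(2 - U\right)$)
$o^{4}{\left(a{\left(1,1 \right)},3 \right)} = \left(3 \cdot 3 \left(2 - -4\right)\right)^{4} = \left(3 \cdot 3 \left(2 + 4\right)\right)^{4} = \left(3 \cdot 3 \cdot 6\right)^{4} = 54^{4} = 8503056$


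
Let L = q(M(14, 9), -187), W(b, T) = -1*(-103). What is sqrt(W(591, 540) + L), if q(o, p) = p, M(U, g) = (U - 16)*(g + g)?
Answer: 2*I*sqrt(21) ≈ 9.1651*I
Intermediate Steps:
M(U, g) = 2*g*(-16 + U) (M(U, g) = (-16 + U)*(2*g) = 2*g*(-16 + U))
W(b, T) = 103
L = -187
sqrt(W(591, 540) + L) = sqrt(103 - 187) = sqrt(-84) = 2*I*sqrt(21)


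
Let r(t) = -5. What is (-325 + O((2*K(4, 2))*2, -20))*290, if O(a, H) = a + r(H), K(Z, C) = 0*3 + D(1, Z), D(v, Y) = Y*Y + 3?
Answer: -73660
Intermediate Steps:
D(v, Y) = 3 + Y² (D(v, Y) = Y² + 3 = 3 + Y²)
K(Z, C) = 3 + Z² (K(Z, C) = 0*3 + (3 + Z²) = 0 + (3 + Z²) = 3 + Z²)
O(a, H) = -5 + a (O(a, H) = a - 5 = -5 + a)
(-325 + O((2*K(4, 2))*2, -20))*290 = (-325 + (-5 + (2*(3 + 4²))*2))*290 = (-325 + (-5 + (2*(3 + 16))*2))*290 = (-325 + (-5 + (2*19)*2))*290 = (-325 + (-5 + 38*2))*290 = (-325 + (-5 + 76))*290 = (-325 + 71)*290 = -254*290 = -73660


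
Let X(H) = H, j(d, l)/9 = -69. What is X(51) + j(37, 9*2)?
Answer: -570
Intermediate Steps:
j(d, l) = -621 (j(d, l) = 9*(-69) = -621)
X(51) + j(37, 9*2) = 51 - 621 = -570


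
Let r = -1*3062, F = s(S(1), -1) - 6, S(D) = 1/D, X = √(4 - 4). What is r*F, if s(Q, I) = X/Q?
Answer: 18372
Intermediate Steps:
X = 0 (X = √0 = 0)
s(Q, I) = 0 (s(Q, I) = 0/Q = 0)
F = -6 (F = 0 - 6 = -6)
r = -3062
r*F = -3062*(-6) = 18372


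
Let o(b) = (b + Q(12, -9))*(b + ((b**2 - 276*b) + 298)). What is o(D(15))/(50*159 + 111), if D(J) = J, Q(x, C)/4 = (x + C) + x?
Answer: -90050/2687 ≈ -33.513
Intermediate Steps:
Q(x, C) = 4*C + 8*x (Q(x, C) = 4*((x + C) + x) = 4*((C + x) + x) = 4*(C + 2*x) = 4*C + 8*x)
o(b) = (60 + b)*(298 + b**2 - 275*b) (o(b) = (b + (4*(-9) + 8*12))*(b + ((b**2 - 276*b) + 298)) = (b + (-36 + 96))*(b + (298 + b**2 - 276*b)) = (b + 60)*(298 + b**2 - 275*b) = (60 + b)*(298 + b**2 - 275*b))
o(D(15))/(50*159 + 111) = (17880 + 15**3 - 16202*15 - 215*15**2)/(50*159 + 111) = (17880 + 3375 - 243030 - 215*225)/(7950 + 111) = (17880 + 3375 - 243030 - 48375)/8061 = -270150*1/8061 = -90050/2687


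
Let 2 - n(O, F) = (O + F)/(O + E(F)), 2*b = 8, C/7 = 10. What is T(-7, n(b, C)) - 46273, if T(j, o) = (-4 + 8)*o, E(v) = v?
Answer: -46269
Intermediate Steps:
C = 70 (C = 7*10 = 70)
b = 4 (b = (½)*8 = 4)
n(O, F) = 1 (n(O, F) = 2 - (O + F)/(O + F) = 2 - (F + O)/(F + O) = 2 - 1*1 = 2 - 1 = 1)
T(j, o) = 4*o
T(-7, n(b, C)) - 46273 = 4*1 - 46273 = 4 - 46273 = -46269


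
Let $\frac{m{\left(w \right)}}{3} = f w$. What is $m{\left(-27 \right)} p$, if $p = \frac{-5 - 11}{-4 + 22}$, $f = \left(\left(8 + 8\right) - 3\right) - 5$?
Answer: $576$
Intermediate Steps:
$f = 8$ ($f = \left(16 - 3\right) - 5 = 13 - 5 = 8$)
$p = - \frac{8}{9}$ ($p = - \frac{16}{18} = \left(-16\right) \frac{1}{18} = - \frac{8}{9} \approx -0.88889$)
$m{\left(w \right)} = 24 w$ ($m{\left(w \right)} = 3 \cdot 8 w = 24 w$)
$m{\left(-27 \right)} p = 24 \left(-27\right) \left(- \frac{8}{9}\right) = \left(-648\right) \left(- \frac{8}{9}\right) = 576$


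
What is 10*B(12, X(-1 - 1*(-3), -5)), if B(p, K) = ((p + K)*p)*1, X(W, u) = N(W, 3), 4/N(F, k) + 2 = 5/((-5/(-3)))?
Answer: 1920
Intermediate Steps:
N(F, k) = 4 (N(F, k) = 4/(-2 + 5/((-5/(-3)))) = 4/(-2 + 5/((-5*(-⅓)))) = 4/(-2 + 5/(5/3)) = 4/(-2 + 5*(⅗)) = 4/(-2 + 3) = 4/1 = 4*1 = 4)
X(W, u) = 4
B(p, K) = p*(K + p) (B(p, K) = ((K + p)*p)*1 = (p*(K + p))*1 = p*(K + p))
10*B(12, X(-1 - 1*(-3), -5)) = 10*(12*(4 + 12)) = 10*(12*16) = 10*192 = 1920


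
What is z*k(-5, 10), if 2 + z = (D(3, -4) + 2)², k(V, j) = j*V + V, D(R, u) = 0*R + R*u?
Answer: -5390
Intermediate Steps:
D(R, u) = R*u (D(R, u) = 0 + R*u = R*u)
k(V, j) = V + V*j (k(V, j) = V*j + V = V + V*j)
z = 98 (z = -2 + (3*(-4) + 2)² = -2 + (-12 + 2)² = -2 + (-10)² = -2 + 100 = 98)
z*k(-5, 10) = 98*(-5*(1 + 10)) = 98*(-5*11) = 98*(-55) = -5390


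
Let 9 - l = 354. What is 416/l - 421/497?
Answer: -351997/171465 ≈ -2.0529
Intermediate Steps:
l = -345 (l = 9 - 1*354 = 9 - 354 = -345)
416/l - 421/497 = 416/(-345) - 421/497 = 416*(-1/345) - 421*1/497 = -416/345 - 421/497 = -351997/171465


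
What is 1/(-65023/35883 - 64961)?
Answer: -35883/2331060586 ≈ -1.5393e-5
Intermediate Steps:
1/(-65023/35883 - 64961) = 1/(-2331060586/35883) = -35883/2331060586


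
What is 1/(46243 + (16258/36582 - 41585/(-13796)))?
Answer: 252342636/11669953295467 ≈ 2.1623e-5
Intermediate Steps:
1/(46243 + (16258/36582 - 41585/(-13796))) = 1/(46243 + (16258*(1/36582) - 41585*(-1/13796))) = 1/(46243 + (8129/18291 + 41585/13796)) = 1/(46243 + 872778919/252342636) = 1/(11669953295467/252342636) = 252342636/11669953295467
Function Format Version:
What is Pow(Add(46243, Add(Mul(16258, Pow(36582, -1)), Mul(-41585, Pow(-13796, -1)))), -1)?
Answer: Rational(252342636, 11669953295467) ≈ 2.1623e-5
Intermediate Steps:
Pow(Add(46243, Add(Mul(16258, Pow(36582, -1)), Mul(-41585, Pow(-13796, -1)))), -1) = Pow(Add(46243, Add(Mul(16258, Rational(1, 36582)), Mul(-41585, Rational(-1, 13796)))), -1) = Pow(Add(46243, Add(Rational(8129, 18291), Rational(41585, 13796))), -1) = Pow(Add(46243, Rational(872778919, 252342636)), -1) = Pow(Rational(11669953295467, 252342636), -1) = Rational(252342636, 11669953295467)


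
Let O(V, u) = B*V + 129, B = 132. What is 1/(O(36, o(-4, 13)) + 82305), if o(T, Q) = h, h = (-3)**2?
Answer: 1/87186 ≈ 1.1470e-5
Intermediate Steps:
h = 9
o(T, Q) = 9
O(V, u) = 129 + 132*V (O(V, u) = 132*V + 129 = 129 + 132*V)
1/(O(36, o(-4, 13)) + 82305) = 1/((129 + 132*36) + 82305) = 1/((129 + 4752) + 82305) = 1/(4881 + 82305) = 1/87186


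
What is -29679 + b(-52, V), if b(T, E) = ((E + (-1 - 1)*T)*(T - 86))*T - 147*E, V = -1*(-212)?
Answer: 2206773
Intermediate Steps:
V = 212
b(T, E) = -147*E + T*(-86 + T)*(E - 2*T) (b(T, E) = ((E - 2*T)*(-86 + T))*T - 147*E = ((-86 + T)*(E - 2*T))*T - 147*E = T*(-86 + T)*(E - 2*T) - 147*E = -147*E + T*(-86 + T)*(E - 2*T))
-29679 + b(-52, V) = -29679 + (-147*212 - 2*(-52)³ + 172*(-52)² + 212*(-52)² - 86*212*(-52)) = -29679 + (-31164 - 2*(-140608) + 172*2704 + 212*2704 + 948064) = -29679 + (-31164 + 281216 + 465088 + 573248 + 948064) = -29679 + 2236452 = 2206773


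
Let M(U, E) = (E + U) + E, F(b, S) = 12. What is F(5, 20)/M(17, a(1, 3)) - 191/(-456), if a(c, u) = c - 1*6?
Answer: 6809/3192 ≈ 2.1331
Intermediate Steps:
a(c, u) = -6 + c (a(c, u) = c - 6 = -6 + c)
M(U, E) = U + 2*E
F(5, 20)/M(17, a(1, 3)) - 191/(-456) = 12/(17 + 2*(-6 + 1)) - 191/(-456) = 12/(17 + 2*(-5)) - 191*(-1/456) = 12/(17 - 10) + 191/456 = 12/7 + 191/456 = 6809/3192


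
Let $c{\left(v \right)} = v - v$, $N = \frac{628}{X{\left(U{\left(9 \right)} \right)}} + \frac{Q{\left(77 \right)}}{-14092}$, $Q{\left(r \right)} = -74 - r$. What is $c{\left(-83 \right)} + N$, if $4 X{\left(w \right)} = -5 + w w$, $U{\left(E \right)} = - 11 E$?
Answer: $\frac{9219575}{34511308} \approx 0.26715$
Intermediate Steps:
$X{\left(w \right)} = - \frac{5}{4} + \frac{w^{2}}{4}$ ($X{\left(w \right)} = \frac{-5 + w w}{4} = \frac{-5 + w^{2}}{4} = - \frac{5}{4} + \frac{w^{2}}{4}$)
$N = \frac{9219575}{34511308}$ ($N = \frac{628}{- \frac{5}{4} + \frac{\left(\left(-11\right) 9\right)^{2}}{4}} + \frac{-74 - 77}{-14092} = \frac{628}{- \frac{5}{4} + \frac{\left(-99\right)^{2}}{4}} + \left(-74 - 77\right) \left(- \frac{1}{14092}\right) = \frac{628}{- \frac{5}{4} + \frac{1}{4} \cdot 9801} - - \frac{151}{14092} = \frac{628}{- \frac{5}{4} + \frac{9801}{4}} + \frac{151}{14092} = \frac{628}{2449} + \frac{151}{14092} = \frac{9219575}{34511308} \approx 0.26715$)
$c{\left(v \right)} = 0$
$c{\left(-83 \right)} + N = 0 + \frac{9219575}{34511308} = \frac{9219575}{34511308}$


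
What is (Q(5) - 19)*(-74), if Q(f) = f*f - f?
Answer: -74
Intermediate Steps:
Q(f) = f² - f
(Q(5) - 19)*(-74) = (5*(-1 + 5) - 19)*(-74) = (5*4 - 19)*(-74) = (20 - 19)*(-74) = 1*(-74) = -74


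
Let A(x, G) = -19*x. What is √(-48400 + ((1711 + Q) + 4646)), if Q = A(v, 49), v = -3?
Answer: I*√41986 ≈ 204.9*I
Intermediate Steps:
Q = 57 (Q = -19*(-3) = 57)
√(-48400 + ((1711 + Q) + 4646)) = √(-48400 + ((1711 + 57) + 4646)) = √(-48400 + (1768 + 4646)) = √(-48400 + 6414) = √(-41986) = I*√41986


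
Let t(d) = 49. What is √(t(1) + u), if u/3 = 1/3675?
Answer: √60026/35 ≈ 7.0001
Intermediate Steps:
u = 1/1225 (u = 3/3675 = 3*(1/3675) = 1/1225 ≈ 0.00081633)
√(t(1) + u) = √(49 + 1/1225) = √(60026/1225) = √60026/35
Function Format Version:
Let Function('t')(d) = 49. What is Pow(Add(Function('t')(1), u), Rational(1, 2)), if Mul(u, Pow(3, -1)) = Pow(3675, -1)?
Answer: Mul(Rational(1, 35), Pow(60026, Rational(1, 2))) ≈ 7.0001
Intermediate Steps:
u = Rational(1, 1225) (u = Mul(3, Pow(3675, -1)) = Mul(3, Rational(1, 3675)) = Rational(1, 1225) ≈ 0.00081633)
Pow(Add(Function('t')(1), u), Rational(1, 2)) = Pow(Add(49, Rational(1, 1225)), Rational(1, 2)) = Pow(Rational(60026, 1225), Rational(1, 2)) = Mul(Rational(1, 35), Pow(60026, Rational(1, 2)))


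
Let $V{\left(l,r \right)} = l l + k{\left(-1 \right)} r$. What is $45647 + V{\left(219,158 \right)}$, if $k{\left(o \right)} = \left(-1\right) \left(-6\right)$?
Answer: $94556$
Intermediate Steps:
$k{\left(o \right)} = 6$
$V{\left(l,r \right)} = l^{2} + 6 r$ ($V{\left(l,r \right)} = l l + 6 r = l^{2} + 6 r$)
$45647 + V{\left(219,158 \right)} = 45647 + \left(219^{2} + 6 \cdot 158\right) = 45647 + \left(47961 + 948\right) = 45647 + 48909 = 94556$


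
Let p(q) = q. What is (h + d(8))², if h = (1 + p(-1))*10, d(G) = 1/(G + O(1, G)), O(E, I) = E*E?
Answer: 1/81 ≈ 0.012346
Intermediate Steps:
O(E, I) = E²
d(G) = 1/(1 + G) (d(G) = 1/(G + 1²) = 1/(G + 1) = 1/(1 + G))
h = 0 (h = (1 - 1)*10 = 0*10 = 0)
(h + d(8))² = (0 + 1/(1 + 8))² = (0 + 1/9)² = (0 + ⅑)² = (⅑)² = 1/81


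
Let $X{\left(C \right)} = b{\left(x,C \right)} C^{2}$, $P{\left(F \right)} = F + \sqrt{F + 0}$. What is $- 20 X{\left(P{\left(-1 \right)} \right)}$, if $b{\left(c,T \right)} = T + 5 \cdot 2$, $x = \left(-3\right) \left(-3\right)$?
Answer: $-40 + 360 i \approx -40.0 + 360.0 i$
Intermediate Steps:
$x = 9$
$b{\left(c,T \right)} = 10 + T$ ($b{\left(c,T \right)} = T + 10 = 10 + T$)
$P{\left(F \right)} = F + \sqrt{F}$
$X{\left(C \right)} = C^{2} \left(10 + C\right)$ ($X{\left(C \right)} = \left(10 + C\right) C^{2} = C^{2} \left(10 + C\right)$)
$- 20 X{\left(P{\left(-1 \right)} \right)} = - 20 \left(-1 + \sqrt{-1}\right)^{2} \left(10 - \left(1 - \sqrt{-1}\right)\right) = - 20 \left(-1 + i\right)^{2} \left(10 - \left(1 - i\right)\right) = - 20 \left(-1 + i\right)^{2} \left(9 + i\right)$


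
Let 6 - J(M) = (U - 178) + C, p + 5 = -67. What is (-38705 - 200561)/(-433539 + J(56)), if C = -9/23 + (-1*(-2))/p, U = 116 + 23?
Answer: 198112248/358932685 ≈ 0.55195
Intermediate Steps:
p = -72 (p = -5 - 67 = -72)
U = 139
C = -347/828 (C = -9/23 - 1*(-2)/(-72) = -9*1/23 + 2*(-1/72) = -9/23 - 1/36 = -347/828 ≈ -0.41908)
J(M) = 37607/828 (J(M) = 6 - ((139 - 178) - 347/828) = 6 - (-39 - 347/828) = 6 - 1*(-32639/828) = 6 + 32639/828 = 37607/828)
(-38705 - 200561)/(-433539 + J(56)) = (-38705 - 200561)/(-433539 + 37607/828) = -239266/(-358932685/828) = -239266*(-828/358932685) = 198112248/358932685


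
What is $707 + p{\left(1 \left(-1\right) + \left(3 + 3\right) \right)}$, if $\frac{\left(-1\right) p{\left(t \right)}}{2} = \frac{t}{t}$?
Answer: $705$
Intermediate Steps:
$p{\left(t \right)} = -2$ ($p{\left(t \right)} = - 2 \frac{t}{t} = \left(-2\right) 1 = -2$)
$707 + p{\left(1 \left(-1\right) + \left(3 + 3\right) \right)} = 707 - 2 = 705$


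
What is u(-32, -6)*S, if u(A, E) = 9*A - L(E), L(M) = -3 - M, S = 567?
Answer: -164997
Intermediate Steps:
u(A, E) = 3 + E + 9*A (u(A, E) = 9*A - (-3 - E) = 9*A + (3 + E) = 3 + E + 9*A)
u(-32, -6)*S = (3 - 6 + 9*(-32))*567 = (3 - 6 - 288)*567 = -291*567 = -164997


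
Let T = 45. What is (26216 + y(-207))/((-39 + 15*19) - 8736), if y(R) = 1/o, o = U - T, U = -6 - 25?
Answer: -398483/129048 ≈ -3.0879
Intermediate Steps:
U = -31
o = -76 (o = -31 - 1*45 = -31 - 45 = -76)
y(R) = -1/76 (y(R) = 1/(-76) = -1/76)
(26216 + y(-207))/((-39 + 15*19) - 8736) = (26216 - 1/76)/((-39 + 15*19) - 8736) = 1992415/(76*((-39 + 285) - 8736)) = 1992415/(76*(246 - 8736)) = (1992415/76)/(-8490) = (1992415/76)*(-1/8490) = -398483/129048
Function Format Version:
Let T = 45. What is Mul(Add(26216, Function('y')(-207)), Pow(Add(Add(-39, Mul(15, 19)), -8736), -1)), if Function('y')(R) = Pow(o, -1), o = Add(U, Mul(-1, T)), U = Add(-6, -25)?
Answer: Rational(-398483, 129048) ≈ -3.0879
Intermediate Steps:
U = -31
o = -76 (o = Add(-31, Mul(-1, 45)) = Add(-31, -45) = -76)
Function('y')(R) = Rational(-1, 76) (Function('y')(R) = Pow(-76, -1) = Rational(-1, 76))
Mul(Add(26216, Function('y')(-207)), Pow(Add(Add(-39, Mul(15, 19)), -8736), -1)) = Mul(Add(26216, Rational(-1, 76)), Pow(Add(Add(-39, Mul(15, 19)), -8736), -1)) = Mul(Rational(1992415, 76), Pow(Add(Add(-39, 285), -8736), -1)) = Mul(Rational(1992415, 76), Pow(Add(246, -8736), -1)) = Mul(Rational(1992415, 76), Pow(-8490, -1)) = Mul(Rational(1992415, 76), Rational(-1, 8490)) = Rational(-398483, 129048)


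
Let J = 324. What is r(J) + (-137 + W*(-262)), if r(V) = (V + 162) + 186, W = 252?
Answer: -65489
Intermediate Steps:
r(V) = 348 + V (r(V) = (162 + V) + 186 = 348 + V)
r(J) + (-137 + W*(-262)) = (348 + 324) + (-137 + 252*(-262)) = 672 + (-137 - 66024) = 672 - 66161 = -65489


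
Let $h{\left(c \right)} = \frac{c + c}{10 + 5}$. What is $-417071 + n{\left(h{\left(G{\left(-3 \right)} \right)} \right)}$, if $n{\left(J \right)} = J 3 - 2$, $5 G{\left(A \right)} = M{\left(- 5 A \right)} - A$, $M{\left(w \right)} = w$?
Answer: $- \frac{10426789}{25} \approx -4.1707 \cdot 10^{5}$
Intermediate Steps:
$G{\left(A \right)} = - \frac{6 A}{5}$ ($G{\left(A \right)} = \frac{- 5 A - A}{5} = \frac{\left(-6\right) A}{5} = - \frac{6 A}{5}$)
$h{\left(c \right)} = \frac{2 c}{15}$
$n{\left(J \right)} = -2 + 3 J$ ($n{\left(J \right)} = 3 J - 2 = -2 + 3 J$)
$-417071 + n{\left(h{\left(G{\left(-3 \right)} \right)} \right)} = -417071 - \left(2 - 3 \frac{2 \left(\left(- \frac{6}{5}\right) \left(-3\right)\right)}{15}\right) = -417071 - \left(2 - 3 \cdot \frac{2}{15} \cdot \frac{18}{5}\right) = -417071 + \left(-2 + 3 \cdot \frac{12}{25}\right) = -417071 + \left(-2 + \frac{36}{25}\right) = -417071 - \frac{14}{25} = - \frac{10426789}{25}$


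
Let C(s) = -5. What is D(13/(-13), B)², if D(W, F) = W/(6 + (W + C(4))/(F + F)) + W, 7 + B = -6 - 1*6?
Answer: 18496/13689 ≈ 1.3512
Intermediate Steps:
B = -19 (B = -7 + (-6 - 1*6) = -7 + (-6 - 6) = -7 - 12 = -19)
D(W, F) = W + W/(6 + (-5 + W)/(2*F)) (D(W, F) = W/(6 + (W - 5)/(F + F)) + W = W/(6 + (-5 + W)/((2*F))) + W = W/(6 + (-5 + W)*(1/(2*F))) + W = W/(6 + (-5 + W)/(2*F)) + W = W + W/(6 + (-5 + W)/(2*F)))
D(13/(-13), B)² = ((13/(-13))*(-5 + 13/(-13) + 14*(-19))/(-5 + 13/(-13) + 12*(-19)))² = ((13*(-1/13))*(-5 + 13*(-1/13) - 266)/(-5 + 13*(-1/13) - 228))² = (-(-5 - 1 - 266)/(-5 - 1 - 228))² = (-1*(-272)/(-234))² = (-1*(-1/234)*(-272))² = (-136/117)² = 18496/13689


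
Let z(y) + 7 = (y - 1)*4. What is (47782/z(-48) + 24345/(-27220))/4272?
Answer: -37301945/674446272 ≈ -0.055308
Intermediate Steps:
z(y) = -11 + 4*y (z(y) = -7 + (y - 1)*4 = -7 + (-1 + y)*4 = -7 + (-4 + 4*y) = -11 + 4*y)
(47782/z(-48) + 24345/(-27220))/4272 = (47782/(-11 + 4*(-48)) + 24345/(-27220))/4272 = (47782/(-11 - 192) + 24345*(-1/27220))*(1/4272) = (47782/(-203) - 4869/5444)*(1/4272) = (47782*(-1/203) - 4869/5444)*(1/4272) = (-6826/29 - 4869/5444)*(1/4272) = -37301945/157876*1/4272 = -37301945/674446272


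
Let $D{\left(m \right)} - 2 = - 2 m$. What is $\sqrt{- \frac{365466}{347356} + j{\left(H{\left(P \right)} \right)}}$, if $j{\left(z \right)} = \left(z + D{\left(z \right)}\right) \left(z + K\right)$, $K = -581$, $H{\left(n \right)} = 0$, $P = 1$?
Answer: $\frac{i \sqrt{35082360110782}}{173678} \approx 34.104 i$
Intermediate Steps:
$D{\left(m \right)} = 2 - 2 m$
$j{\left(z \right)} = \left(-581 + z\right) \left(2 - z\right)$ ($j{\left(z \right)} = \left(z - \left(-2 + 2 z\right)\right) \left(z - 581\right) = \left(2 - z\right) \left(-581 + z\right) = \left(-581 + z\right) \left(2 - z\right)$)
$\sqrt{- \frac{365466}{347356} + j{\left(H{\left(P \right)} \right)}} = \sqrt{- \frac{365466}{347356} - 1162} = \sqrt{\left(-365466\right) \frac{1}{347356} - 1162} = \sqrt{- \frac{182733}{173678} + \left(-1162 + 0 + 0\right)} = \sqrt{- \frac{182733}{173678} - 1162} = \sqrt{- \frac{201996569}{173678}} = \frac{i \sqrt{35082360110782}}{173678}$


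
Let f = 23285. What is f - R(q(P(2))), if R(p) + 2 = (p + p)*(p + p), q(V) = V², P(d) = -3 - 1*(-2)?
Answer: 23283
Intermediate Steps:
P(d) = -1 (P(d) = -3 + 2 = -1)
R(p) = -2 + 4*p² (R(p) = -2 + (p + p)*(p + p) = -2 + (2*p)*(2*p) = -2 + 4*p²)
f - R(q(P(2))) = 23285 - (-2 + 4*((-1)²)²) = 23285 - (-2 + 4*1²) = 23285 - (-2 + 4*1) = 23285 - (-2 + 4) = 23285 - 1*2 = 23285 - 2 = 23283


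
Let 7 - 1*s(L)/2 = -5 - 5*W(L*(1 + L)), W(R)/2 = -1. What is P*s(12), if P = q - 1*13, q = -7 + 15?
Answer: -20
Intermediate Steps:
W(R) = -2 (W(R) = 2*(-1) = -2)
q = 8
s(L) = 4 (s(L) = 14 - 2*(-5 - 5*(-2)) = 14 - 2*(-5 + 10) = 14 - 2*5 = 14 - 10 = 4)
P = -5 (P = 8 - 1*13 = 8 - 13 = -5)
P*s(12) = -5*4 = -20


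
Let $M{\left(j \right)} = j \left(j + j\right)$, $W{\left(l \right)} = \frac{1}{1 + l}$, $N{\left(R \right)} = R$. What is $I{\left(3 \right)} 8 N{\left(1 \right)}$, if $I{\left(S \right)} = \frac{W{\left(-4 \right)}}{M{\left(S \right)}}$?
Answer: $- \frac{4}{27} \approx -0.14815$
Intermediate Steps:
$M{\left(j \right)} = 2 j^{2}$ ($M{\left(j \right)} = j 2 j = 2 j^{2}$)
$I{\left(S \right)} = - \frac{1}{6 S^{2}}$ ($I{\left(S \right)} = \frac{1}{\left(1 - 4\right) 2 S^{2}} = \frac{\frac{1}{2} \frac{1}{S^{2}}}{-3} = - \frac{\frac{1}{2} \frac{1}{S^{2}}}{3} = - \frac{1}{6 S^{2}}$)
$I{\left(3 \right)} 8 N{\left(1 \right)} = - \frac{1}{6 \cdot 9} \cdot 8 \cdot 1 = \left(- \frac{1}{6}\right) \frac{1}{9} \cdot 8 = \left(- \frac{1}{54}\right) 8 = - \frac{4}{27}$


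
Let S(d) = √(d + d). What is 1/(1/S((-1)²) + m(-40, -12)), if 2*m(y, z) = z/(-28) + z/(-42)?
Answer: -70/73 + 98*√2/73 ≈ 0.93963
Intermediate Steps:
m(y, z) = -5*z/168 (m(y, z) = (z/(-28) + z/(-42))/2 = (z*(-1/28) + z*(-1/42))/2 = (-z/28 - z/42)/2 = (-5*z/84)/2 = -5*z/168)
S(d) = √2*√d (S(d) = √(2*d) = √2*√d)
1/(1/S((-1)²) + m(-40, -12)) = 1/(1/(√2*√((-1)²)) - 5/168*(-12)) = 1/(1/(√2*√1) + 5/14) = 1/(1/(√2*1) + 5/14) = 1/(1/(√2) + 5/14) = 1/(√2/2 + 5/14) = 1/(5/14 + √2/2)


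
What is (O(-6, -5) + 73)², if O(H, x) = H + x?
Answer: 3844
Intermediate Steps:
(O(-6, -5) + 73)² = ((-6 - 5) + 73)² = (-11 + 73)² = 62² = 3844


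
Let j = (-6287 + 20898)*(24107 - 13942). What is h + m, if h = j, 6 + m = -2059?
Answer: 148518750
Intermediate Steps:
m = -2065 (m = -6 - 2059 = -2065)
j = 148520815 (j = 14611*10165 = 148520815)
h = 148520815
h + m = 148520815 - 2065 = 148518750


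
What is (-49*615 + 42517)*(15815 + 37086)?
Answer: 655020182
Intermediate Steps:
(-49*615 + 42517)*(15815 + 37086) = (-30135 + 42517)*52901 = 12382*52901 = 655020182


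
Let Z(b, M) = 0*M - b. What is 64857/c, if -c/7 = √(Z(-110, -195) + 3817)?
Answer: -21619*√3927/9163 ≈ -147.85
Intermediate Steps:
Z(b, M) = -b (Z(b, M) = 0 - b = -b)
c = -7*√3927 (c = -7*√(-1*(-110) + 3817) = -7*√(110 + 3817) = -7*√3927 ≈ -438.66)
64857/c = 64857/((-7*√3927)) = 64857*(-√3927/27489) = -21619*√3927/9163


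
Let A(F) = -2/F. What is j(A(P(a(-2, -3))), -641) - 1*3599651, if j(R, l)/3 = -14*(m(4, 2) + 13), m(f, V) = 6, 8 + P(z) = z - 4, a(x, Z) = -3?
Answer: -3600449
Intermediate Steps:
P(z) = -12 + z (P(z) = -8 + (z - 4) = -8 + (-4 + z) = -12 + z)
j(R, l) = -798 (j(R, l) = 3*(-14*(6 + 13)) = 3*(-14*19) = 3*(-266) = -798)
j(A(P(a(-2, -3))), -641) - 1*3599651 = -798 - 1*3599651 = -798 - 3599651 = -3600449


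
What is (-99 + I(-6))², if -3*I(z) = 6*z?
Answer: 7569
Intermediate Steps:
I(z) = -2*z
(-99 + I(-6))² = (-99 - 2*(-6))² = (-99 + 12)² = (-87)² = 7569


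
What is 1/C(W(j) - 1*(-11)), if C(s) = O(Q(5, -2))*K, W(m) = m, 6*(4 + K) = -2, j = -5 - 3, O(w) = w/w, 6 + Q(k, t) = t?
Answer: -3/13 ≈ -0.23077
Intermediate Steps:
Q(k, t) = -6 + t
O(w) = 1
j = -8
K = -13/3 (K = -4 + (⅙)*(-2) = -4 - ⅓ = -13/3 ≈ -4.3333)
C(s) = -13/3 (C(s) = 1*(-13/3) = -13/3)
1/C(W(j) - 1*(-11)) = 1/(-13/3) = -3/13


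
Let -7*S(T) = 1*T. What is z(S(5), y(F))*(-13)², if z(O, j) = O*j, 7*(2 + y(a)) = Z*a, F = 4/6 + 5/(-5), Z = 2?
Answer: 37180/147 ≈ 252.93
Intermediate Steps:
F = -⅓ (F = 4*(⅙) + 5*(-⅕) = ⅔ - 1 = -⅓ ≈ -0.33333)
y(a) = -2 + 2*a/7 (y(a) = -2 + (2*a)/7 = -2 + 2*a/7)
S(T) = -T/7
z(S(5), y(F))*(-13)² = ((-⅐*5)*(-2 + (2/7)*(-⅓)))*(-13)² = -5*(-2 - 2/21)/7*169 = -5/7*(-44/21)*169 = (220/147)*169 = 37180/147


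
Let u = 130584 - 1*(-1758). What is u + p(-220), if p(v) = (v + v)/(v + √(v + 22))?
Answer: 292347878/2209 + 60*I*√22/2209 ≈ 1.3234e+5 + 0.1274*I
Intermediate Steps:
p(v) = 2*v/(v + √(22 + v)) (p(v) = (2*v)/(v + √(22 + v)) = 2*v/(v + √(22 + v)))
u = 132342 (u = 130584 + 1758 = 132342)
u + p(-220) = 132342 + 2*(-220)/(-220 + √(22 - 220)) = 132342 + 2*(-220)/(-220 + √(-198)) = 132342 + 2*(-220)/(-220 + 3*I*√22) = 132342 - 440/(-220 + 3*I*√22)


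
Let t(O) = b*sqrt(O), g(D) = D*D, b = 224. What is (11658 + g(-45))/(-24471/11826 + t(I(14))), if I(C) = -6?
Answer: -48886157178/519809478337 - 5292002927232*I*sqrt(6)/519809478337 ≈ -0.094046 - 24.937*I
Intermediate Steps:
g(D) = D**2
t(O) = 224*sqrt(O)
(11658 + g(-45))/(-24471/11826 + t(I(14))) = (11658 + (-45)**2)/(-24471/11826 + 224*sqrt(-6)) = (11658 + 2025)/(-24471*1/11826 + 224*(I*sqrt(6))) = 13683/(-2719/1314 + 224*I*sqrt(6))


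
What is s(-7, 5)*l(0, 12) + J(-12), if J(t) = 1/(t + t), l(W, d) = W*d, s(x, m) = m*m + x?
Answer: -1/24 ≈ -0.041667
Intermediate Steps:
s(x, m) = x + m² (s(x, m) = m² + x = x + m²)
J(t) = 1/(2*t)
s(-7, 5)*l(0, 12) + J(-12) = (-7 + 5²)*(0*12) + (½)/(-12) = (-7 + 25)*0 + (½)*(-1/12) = 18*0 - 1/24 = 0 - 1/24 = -1/24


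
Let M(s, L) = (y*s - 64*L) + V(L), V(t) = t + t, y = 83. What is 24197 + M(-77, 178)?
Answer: 6770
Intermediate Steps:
V(t) = 2*t
M(s, L) = -62*L + 83*s (M(s, L) = (83*s - 64*L) + 2*L = (-64*L + 83*s) + 2*L = -62*L + 83*s)
24197 + M(-77, 178) = 24197 + (-62*178 + 83*(-77)) = 24197 + (-11036 - 6391) = 24197 - 17427 = 6770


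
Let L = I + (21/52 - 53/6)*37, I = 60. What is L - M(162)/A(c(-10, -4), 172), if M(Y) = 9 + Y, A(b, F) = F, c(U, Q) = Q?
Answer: -848177/3354 ≈ -252.89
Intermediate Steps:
L = -39295/156 (L = 60 + (21/52 - 53/6)*37 = 60 - 1315/156*37 = 60 - 48655/156 = -39295/156 ≈ -251.89)
L - M(162)/A(c(-10, -4), 172) = -39295/156 - (9 + 162)/172 = -39295/156 - 171/172 = -848177/3354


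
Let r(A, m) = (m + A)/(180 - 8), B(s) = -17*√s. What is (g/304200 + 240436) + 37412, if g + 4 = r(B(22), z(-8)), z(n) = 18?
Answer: 1453767419453/5232240 - 17*√22/52322400 ≈ 2.7785e+5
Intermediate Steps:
r(A, m) = A/172 + m/172 (r(A, m) = (A + m)/172 = (A + m)*(1/172) = A/172 + m/172)
g = -335/86 - 17*√22/172 (g = -4 + ((-17*√22)/172 + (1/172)*18) = -4 + (-17*√22/172 + 9/86) = -4 + (9/86 - 17*√22/172) = -335/86 - 17*√22/172 ≈ -4.3589)
(g/304200 + 240436) + 37412 = ((-335/86 - 17*√22/172)/304200 + 240436) + 37412 = ((-335/86 - 17*√22/172)*(1/304200) + 240436) + 37412 = ((-67/5232240 - 17*√22/52322400) + 240436) + 37412 = (1258018856573/5232240 - 17*√22/52322400) + 37412 = 1453767419453/5232240 - 17*√22/52322400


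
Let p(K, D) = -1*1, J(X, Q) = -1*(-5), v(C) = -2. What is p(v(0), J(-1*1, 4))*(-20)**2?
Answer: -400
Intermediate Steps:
J(X, Q) = 5
p(K, D) = -1
p(v(0), J(-1*1, 4))*(-20)**2 = -1*(-20)**2 = -1*400 = -400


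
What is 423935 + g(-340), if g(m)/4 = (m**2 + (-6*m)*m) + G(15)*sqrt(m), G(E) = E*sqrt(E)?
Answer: -1888065 + 600*I*sqrt(51) ≈ -1.8881e+6 + 4284.9*I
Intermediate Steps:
G(E) = E**(3/2)
g(m) = -20*m**2 + 60*sqrt(15)*sqrt(m) (g(m) = 4*((m**2 + (-6*m)*m) + 15**(3/2)*sqrt(m)) = 4*((m**2 - 6*m**2) + (15*sqrt(15))*sqrt(m)) = 4*(-5*m**2 + 15*sqrt(15)*sqrt(m)) = -20*m**2 + 60*sqrt(15)*sqrt(m))
423935 + g(-340) = 423935 + (-20*(-340)**2 + 60*sqrt(15)*sqrt(-340)) = 423935 + (-20*115600 + 60*sqrt(15)*(2*I*sqrt(85))) = 423935 + (-2312000 + 600*I*sqrt(51)) = -1888065 + 600*I*sqrt(51)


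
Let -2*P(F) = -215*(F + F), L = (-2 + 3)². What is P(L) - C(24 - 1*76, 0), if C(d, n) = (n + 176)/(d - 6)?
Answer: 6323/29 ≈ 218.03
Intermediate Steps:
L = 1 (L = 1² = 1)
P(F) = 215*F (P(F) = -(-215)*(F + F)/2 = -(-215)*2*F/2 = -(-215)*F = 215*F)
C(d, n) = (176 + n)/(-6 + d)
P(L) - C(24 - 1*76, 0) = 215*1 - (176 + 0)/(-6 + (24 - 1*76)) = 215 - 176/(-6 + (24 - 76)) = 215 - 176/(-6 - 52) = 215 - 176/(-58) = 215 - (-1)*176/58 = 215 - 1*(-88/29) = 215 + 88/29 = 6323/29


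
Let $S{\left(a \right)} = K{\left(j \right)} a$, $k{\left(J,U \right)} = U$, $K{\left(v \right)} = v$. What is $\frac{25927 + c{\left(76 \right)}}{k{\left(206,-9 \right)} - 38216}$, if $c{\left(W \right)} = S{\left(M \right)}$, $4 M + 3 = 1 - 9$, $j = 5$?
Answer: $- \frac{9423}{13900} \approx -0.67791$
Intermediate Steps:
$M = - \frac{11}{4}$ ($M = - \frac{3}{4} + \frac{1 - 9}{4} = - \frac{3}{4} + \frac{1}{4} \left(-8\right) = - \frac{3}{4} - 2 = - \frac{11}{4} \approx -2.75$)
$S{\left(a \right)} = 5 a$
$c{\left(W \right)} = - \frac{55}{4}$ ($c{\left(W \right)} = 5 \left(- \frac{11}{4}\right) = - \frac{55}{4}$)
$\frac{25927 + c{\left(76 \right)}}{k{\left(206,-9 \right)} - 38216} = \frac{25927 - \frac{55}{4}}{-9 - 38216} = \frac{103653}{4 \left(-38225\right)} = \frac{103653}{4} \left(- \frac{1}{38225}\right) = - \frac{9423}{13900}$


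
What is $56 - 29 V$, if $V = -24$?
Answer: $752$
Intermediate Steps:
$56 - 29 V = 56 - -696 = 56 + 696 = 752$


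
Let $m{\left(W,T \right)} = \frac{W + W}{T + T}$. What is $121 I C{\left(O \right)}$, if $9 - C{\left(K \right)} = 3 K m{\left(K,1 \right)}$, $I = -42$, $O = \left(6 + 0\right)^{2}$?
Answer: $19713078$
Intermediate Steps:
$O = 36$ ($O = 6^{2} = 36$)
$m{\left(W,T \right)} = \frac{W}{T}$ ($m{\left(W,T \right)} = \frac{2 W}{2 T} = 2 W \frac{1}{2 T} = \frac{W}{T}$)
$C{\left(K \right)} = 9 - 3 K^{2}$ ($C{\left(K \right)} = 9 - 3 K \frac{K}{1} = 9 - 3 K K 1 = 9 - 3 K K = 9 - 3 K^{2}$)
$121 I C{\left(O \right)} = 121 \left(-42\right) \left(9 - 3 \cdot 36^{2}\right) = - 5082 \left(9 - 3888\right) = \left(-5082\right) \left(-3879\right) = 19713078$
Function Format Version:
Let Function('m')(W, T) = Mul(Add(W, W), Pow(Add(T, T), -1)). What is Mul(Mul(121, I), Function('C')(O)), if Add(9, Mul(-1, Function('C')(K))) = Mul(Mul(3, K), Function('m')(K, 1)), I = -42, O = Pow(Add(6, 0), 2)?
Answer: 19713078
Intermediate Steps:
O = 36 (O = Pow(6, 2) = 36)
Function('m')(W, T) = Mul(W, Pow(T, -1)) (Function('m')(W, T) = Mul(Mul(2, W), Pow(Mul(2, T), -1)) = Mul(Mul(2, W), Mul(Rational(1, 2), Pow(T, -1))) = Mul(W, Pow(T, -1)))
Function('C')(K) = Add(9, Mul(-3, Pow(K, 2))) (Function('C')(K) = Add(9, Mul(-1, Mul(Mul(3, K), Mul(K, Pow(1, -1))))) = Add(9, Mul(-1, Mul(Mul(3, K), Mul(K, 1)))) = Add(9, Mul(-1, Mul(Mul(3, K), K))) = Add(9, Mul(-1, Mul(3, Pow(K, 2)))) = Add(9, Mul(-3, Pow(K, 2))))
Mul(Mul(121, I), Function('C')(O)) = Mul(Mul(121, -42), Add(9, Mul(-3, Pow(36, 2)))) = Mul(-5082, Add(9, Mul(-3, 1296))) = Mul(-5082, Add(9, -3888)) = Mul(-5082, -3879) = 19713078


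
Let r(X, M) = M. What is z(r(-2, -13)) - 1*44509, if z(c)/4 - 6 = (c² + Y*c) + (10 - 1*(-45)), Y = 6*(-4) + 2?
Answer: -42445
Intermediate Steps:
Y = -22 (Y = -24 + 2 = -22)
z(c) = 244 - 88*c + 4*c² (z(c) = 24 + 4*((c² - 22*c) + (10 - 1*(-45))) = 24 + 4*((c² - 22*c) + (10 + 45)) = 24 + 4*((c² - 22*c) + 55) = 24 + 4*(55 + c² - 22*c) = 24 + (220 - 88*c + 4*c²) = 244 - 88*c + 4*c²)
z(r(-2, -13)) - 1*44509 = (244 - 88*(-13) + 4*(-13)²) - 1*44509 = (244 + 1144 + 4*169) - 44509 = (244 + 1144 + 676) - 44509 = 2064 - 44509 = -42445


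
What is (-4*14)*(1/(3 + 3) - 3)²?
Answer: -4046/9 ≈ -449.56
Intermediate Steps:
(-4*14)*(1/(3 + 3) - 3)² = -56*(1/6 - 3)² = -56*(⅙ - 3)² = -56*(-17/6)² = -56*289/36 = -4046/9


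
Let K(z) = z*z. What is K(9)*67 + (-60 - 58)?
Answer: 5309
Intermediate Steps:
K(z) = z²
K(9)*67 + (-60 - 58) = 9²*67 + (-60 - 58) = 81*67 - 118 = 5427 - 118 = 5309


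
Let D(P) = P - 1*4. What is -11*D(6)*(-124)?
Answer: 2728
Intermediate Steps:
D(P) = -4 + P (D(P) = P - 4 = -4 + P)
-11*D(6)*(-124) = -11*(-4 + 6)*(-124) = -11*2*(-124) = -22*(-124) = 2728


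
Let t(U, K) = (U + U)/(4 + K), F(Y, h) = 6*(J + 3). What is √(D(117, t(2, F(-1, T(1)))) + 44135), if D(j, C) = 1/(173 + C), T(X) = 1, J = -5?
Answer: √5253169065/345 ≈ 210.08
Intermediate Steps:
F(Y, h) = -12 (F(Y, h) = 6*(-5 + 3) = 6*(-2) = -12)
t(U, K) = 2*U/(4 + K) (t(U, K) = (2*U)/(4 + K) = 2*U/(4 + K))
√(D(117, t(2, F(-1, T(1)))) + 44135) = √(1/(173 + 2*2/(4 - 12)) + 44135) = √(1/(173 + 2*2/(-8)) + 44135) = √(1/(173 + 2*2*(-⅛)) + 44135) = √(1/(173 - ½) + 44135) = √(1/(345/2) + 44135) = √(2/345 + 44135) = √(15226577/345) = √5253169065/345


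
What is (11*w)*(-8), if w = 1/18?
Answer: -44/9 ≈ -4.8889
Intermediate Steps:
w = 1/18 ≈ 0.055556
(11*w)*(-8) = (11*(1/18))*(-8) = (11/18)*(-8) = -44/9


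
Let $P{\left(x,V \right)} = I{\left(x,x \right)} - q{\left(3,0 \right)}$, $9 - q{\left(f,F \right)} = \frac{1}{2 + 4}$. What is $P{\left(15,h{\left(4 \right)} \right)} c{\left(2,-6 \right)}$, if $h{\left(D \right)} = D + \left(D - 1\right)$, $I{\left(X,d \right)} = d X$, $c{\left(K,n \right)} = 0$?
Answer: $0$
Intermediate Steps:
$I{\left(X,d \right)} = X d$
$q{\left(f,F \right)} = \frac{53}{6}$ ($q{\left(f,F \right)} = 9 - \frac{1}{2 + 4} = 9 - \frac{1}{6} = \frac{53}{6}$)
$h{\left(D \right)} = -1 + 2 D$ ($h{\left(D \right)} = D + \left(-1 + D\right) = -1 + 2 D$)
$P{\left(x,V \right)} = - \frac{53}{6} + x^{2}$ ($P{\left(x,V \right)} = x x - \frac{53}{6} = x^{2} - \frac{53}{6} = - \frac{53}{6} + x^{2}$)
$P{\left(15,h{\left(4 \right)} \right)} c{\left(2,-6 \right)} = \left(- \frac{53}{6} + 15^{2}\right) 0 = \left(- \frac{53}{6} + 225\right) 0 = \frac{1297}{6} \cdot 0 = 0$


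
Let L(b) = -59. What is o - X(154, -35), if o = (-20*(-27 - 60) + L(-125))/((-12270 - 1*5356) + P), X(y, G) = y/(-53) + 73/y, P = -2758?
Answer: 27917209/11883872 ≈ 2.3492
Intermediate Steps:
X(y, G) = 73/y - y/53 (X(y, G) = y*(-1/53) + 73/y = -y/53 + 73/y = 73/y - y/53)
o = -1681/20384 (o = (-20*(-27 - 60) - 59)/((-12270 - 1*5356) - 2758) = (-20*(-87) - 59)/((-12270 - 5356) - 2758) = (1740 - 59)/(-17626 - 2758) = 1681/(-20384) = 1681*(-1/20384) = -1681/20384 ≈ -0.082467)
o - X(154, -35) = -1681/20384 - (73/154 - 1/53*154) = -1681/20384 - (73*(1/154) - 154/53) = -1681/20384 - (73/154 - 154/53) = -1681/20384 - 1*(-19847/8162) = -1681/20384 + 19847/8162 = 27917209/11883872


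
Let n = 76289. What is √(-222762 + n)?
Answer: I*√146473 ≈ 382.72*I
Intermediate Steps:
√(-222762 + n) = √(-222762 + 76289) = √(-146473) = I*√146473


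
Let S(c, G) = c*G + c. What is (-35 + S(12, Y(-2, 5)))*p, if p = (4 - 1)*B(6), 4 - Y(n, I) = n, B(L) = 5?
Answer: 735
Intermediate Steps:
Y(n, I) = 4 - n
S(c, G) = c + G*c (S(c, G) = G*c + c = c + G*c)
p = 15 (p = (4 - 1)*5 = 3*5 = 15)
(-35 + S(12, Y(-2, 5)))*p = (-35 + 12*(1 + (4 - 1*(-2))))*15 = (-35 + 12*(1 + (4 + 2)))*15 = (-35 + 12*(1 + 6))*15 = (-35 + 12*7)*15 = (-35 + 84)*15 = 49*15 = 735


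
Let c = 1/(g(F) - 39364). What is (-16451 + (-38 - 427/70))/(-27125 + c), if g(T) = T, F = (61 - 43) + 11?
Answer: 1297669517/2133923752 ≈ 0.60811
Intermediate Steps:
F = 29 (F = 18 + 11 = 29)
c = -1/39335 (c = 1/(29 - 39364) = 1/(-39335) = -1/39335 ≈ -2.5423e-5)
(-16451 + (-38 - 427/70))/(-27125 + c) = (-16451 + (-38 - 427/70))/(-27125 - 1/39335) = (-16451 + (-38 - 427/70))/(-1066961876/39335) = (-16451 + (-38 - 7*61/70))*(-39335/1066961876) = (-16451 + (-38 - 61/10))*(-39335/1066961876) = (-16451 - 441/10)*(-39335/1066961876) = -164951/10*(-39335/1066961876) = 1297669517/2133923752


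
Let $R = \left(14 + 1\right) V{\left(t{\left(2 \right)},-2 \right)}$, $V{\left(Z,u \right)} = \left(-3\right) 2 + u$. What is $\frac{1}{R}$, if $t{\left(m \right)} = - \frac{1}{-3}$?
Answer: $- \frac{1}{120} \approx -0.0083333$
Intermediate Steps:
$t{\left(m \right)} = \frac{1}{3}$ ($t{\left(m \right)} = \left(-1\right) \left(- \frac{1}{3}\right) = \frac{1}{3}$)
$V{\left(Z,u \right)} = -6 + u$
$R = -120$ ($R = \left(14 + 1\right) \left(-6 - 2\right) = 15 \left(-8\right) = -120$)
$\frac{1}{R} = \frac{1}{-120} = - \frac{1}{120}$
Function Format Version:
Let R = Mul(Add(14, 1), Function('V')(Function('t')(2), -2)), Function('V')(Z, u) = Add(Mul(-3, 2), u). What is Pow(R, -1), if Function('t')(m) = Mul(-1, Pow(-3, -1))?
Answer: Rational(-1, 120) ≈ -0.0083333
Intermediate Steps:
Function('t')(m) = Rational(1, 3) (Function('t')(m) = Mul(-1, Rational(-1, 3)) = Rational(1, 3))
Function('V')(Z, u) = Add(-6, u)
R = -120 (R = Mul(Add(14, 1), Add(-6, -2)) = Mul(15, -8) = -120)
Pow(R, -1) = Pow(-120, -1) = Rational(-1, 120)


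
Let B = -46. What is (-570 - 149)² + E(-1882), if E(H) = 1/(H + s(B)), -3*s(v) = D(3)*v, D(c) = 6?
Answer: 925360189/1790 ≈ 5.1696e+5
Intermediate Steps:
s(v) = -2*v
E(H) = 1/(92 + H) (E(H) = 1/(H - 2*(-46)) = 1/(H + 92) = 1/(92 + H))
(-570 - 149)² + E(-1882) = (-570 - 149)² + 1/(92 - 1882) = (-719)² + 1/(-1790) = 516961 - 1/1790 = 925360189/1790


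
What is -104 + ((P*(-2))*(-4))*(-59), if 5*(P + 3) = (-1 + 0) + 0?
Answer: 7032/5 ≈ 1406.4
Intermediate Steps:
P = -16/5 (P = -3 + ((-1 + 0) + 0)/5 = -3 + (-1 + 0)/5 = -3 + (1/5)*(-1) = -3 - 1/5 = -16/5 ≈ -3.2000)
-104 + ((P*(-2))*(-4))*(-59) = -104 + (-16/5*(-2)*(-4))*(-59) = -104 + ((32/5)*(-4))*(-59) = -104 - 128/5*(-59) = -104 + 7552/5 = 7032/5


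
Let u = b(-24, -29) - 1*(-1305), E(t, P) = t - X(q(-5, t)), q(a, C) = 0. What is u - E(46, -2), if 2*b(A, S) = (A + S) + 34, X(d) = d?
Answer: 2499/2 ≈ 1249.5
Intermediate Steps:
b(A, S) = 17 + A/2 + S/2 (b(A, S) = ((A + S) + 34)/2 = (34 + A + S)/2 = 17 + A/2 + S/2)
E(t, P) = t (E(t, P) = t - 1*0 = t + 0 = t)
u = 2591/2 (u = (17 + (1/2)*(-24) + (1/2)*(-29)) - 1*(-1305) = (17 - 12 - 29/2) + 1305 = -19/2 + 1305 = 2591/2 ≈ 1295.5)
u - E(46, -2) = 2591/2 - 1*46 = 2591/2 - 46 = 2499/2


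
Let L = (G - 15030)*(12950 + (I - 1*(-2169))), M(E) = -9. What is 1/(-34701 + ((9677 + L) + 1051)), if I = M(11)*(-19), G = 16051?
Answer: 1/15587117 ≈ 6.4156e-8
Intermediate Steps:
I = 171 (I = -9*(-19) = 171)
L = 15611090 (L = (16051 - 15030)*(12950 + (171 - 1*(-2169))) = 1021*(12950 + (171 + 2169)) = 1021*(12950 + 2340) = 1021*15290 = 15611090)
1/(-34701 + ((9677 + L) + 1051)) = 1/(-34701 + ((9677 + 15611090) + 1051)) = 1/(-34701 + (15620767 + 1051)) = 1/(-34701 + 15621818) = 1/15587117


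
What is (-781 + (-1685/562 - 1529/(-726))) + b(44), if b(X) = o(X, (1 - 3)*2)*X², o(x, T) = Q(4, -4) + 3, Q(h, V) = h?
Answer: 118417210/9273 ≈ 12770.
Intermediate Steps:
o(x, T) = 7 (o(x, T) = 4 + 3 = 7)
b(X) = 7*X²
(-781 + (-1685/562 - 1529/(-726))) + b(44) = (-781 + (-1685/562 - 1529/(-726))) + 7*44² = (-781 + (-1685*1/562 - 1529*(-1/726))) + 7*1936 = (-781 + (-1685/562 + 139/66)) + 13552 = (-781 - 8273/9273) + 13552 = -7250486/9273 + 13552 = 118417210/9273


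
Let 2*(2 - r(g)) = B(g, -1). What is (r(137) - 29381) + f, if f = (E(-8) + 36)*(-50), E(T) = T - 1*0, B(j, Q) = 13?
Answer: -61571/2 ≈ -30786.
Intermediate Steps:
E(T) = T (E(T) = T + 0 = T)
r(g) = -9/2 (r(g) = 2 - 1/2*13 = 2 - 13/2 = -9/2)
f = -1400 (f = (-8 + 36)*(-50) = 28*(-50) = -1400)
(r(137) - 29381) + f = (-9/2 - 29381) - 1400 = -58771/2 - 1400 = -61571/2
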